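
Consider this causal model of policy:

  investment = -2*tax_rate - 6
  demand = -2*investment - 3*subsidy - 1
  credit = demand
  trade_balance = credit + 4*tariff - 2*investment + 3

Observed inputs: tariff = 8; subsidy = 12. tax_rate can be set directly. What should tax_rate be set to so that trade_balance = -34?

Substituting into the demand equation gives demand = 4*tax_rate - 25.
This gives credit = 4*tax_rate - 25.
trade_balance becomes 8*tax_rate + 22.
Solve 8*tax_rate + 22 = -34: tax_rate = (-34 - 22) / 8 = -7.

tax_rate = -7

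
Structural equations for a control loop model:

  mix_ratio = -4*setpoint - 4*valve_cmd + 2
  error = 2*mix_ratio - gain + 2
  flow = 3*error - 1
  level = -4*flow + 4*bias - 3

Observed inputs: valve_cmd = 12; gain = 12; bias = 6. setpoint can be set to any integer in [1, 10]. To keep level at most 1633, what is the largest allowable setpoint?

Substituting into the mix_ratio equation gives mix_ratio = -4*setpoint - 46.
Substituting into the error equation gives error = -8*setpoint - 102.
Substituting into the flow equation gives flow = -24*setpoint - 307.
So level = 96*setpoint + 1249.
Require 96*setpoint + 1249 ≤ 1633, so setpoint ≤ 4.
The largest integer in [1, 10] satisfying this is 4.

setpoint = 4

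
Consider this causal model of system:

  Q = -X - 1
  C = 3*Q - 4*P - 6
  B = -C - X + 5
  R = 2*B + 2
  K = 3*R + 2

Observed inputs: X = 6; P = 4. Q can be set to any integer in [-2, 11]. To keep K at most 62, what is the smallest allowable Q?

Q = 4

Intervening on Q fixes its value directly, overriding its dependence on X.
Substituting into the C equation gives C = 3*Q - 22.
Substituting into the B equation gives B = -3*Q + 21.
Substituting into the R equation gives R = -6*Q + 44.
This gives K = -18*Q + 134.
Require -18*Q + 134 ≤ 62, so Q ≥ 4.
The smallest integer in [-2, 11] satisfying this is 4.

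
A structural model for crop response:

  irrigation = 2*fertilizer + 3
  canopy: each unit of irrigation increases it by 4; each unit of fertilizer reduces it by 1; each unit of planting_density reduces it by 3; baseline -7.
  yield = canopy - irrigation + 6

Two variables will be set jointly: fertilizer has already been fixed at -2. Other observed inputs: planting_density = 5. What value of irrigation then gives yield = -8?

irrigation = 2

With fertilizer held at -2:
Intervening on irrigation fixes its value directly, overriding its dependence on fertilizer.
Substituting into the canopy equation gives canopy = 4*irrigation - 20.
So yield = 3*irrigation - 14.
Solve 3*irrigation - 14 = -8: irrigation = (-8 + 14) / 3 = 2.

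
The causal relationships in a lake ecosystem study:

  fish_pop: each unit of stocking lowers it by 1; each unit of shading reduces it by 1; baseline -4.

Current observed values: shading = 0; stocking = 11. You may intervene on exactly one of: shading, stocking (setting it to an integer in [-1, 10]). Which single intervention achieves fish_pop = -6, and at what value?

set stocking = 2

Intervening on shading: fish_pop = -shading - 15. Reaching -6 requires shading = -9, outside [-1, 10].
Intervening on stocking: with other inputs at their observed values, fish_pop = -stocking - 4. Solving for -6 gives stocking = 2, within [-1, 10].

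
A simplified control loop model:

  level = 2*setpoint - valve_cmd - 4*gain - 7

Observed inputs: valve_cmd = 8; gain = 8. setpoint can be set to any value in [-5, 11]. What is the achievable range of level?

Substituting into the level equation gives level = 2*setpoint - 47.
Linear in setpoint, so extremes are at the endpoints: setpoint = -5 gives level = -57; setpoint = 11 gives level = -25.

-57 to -25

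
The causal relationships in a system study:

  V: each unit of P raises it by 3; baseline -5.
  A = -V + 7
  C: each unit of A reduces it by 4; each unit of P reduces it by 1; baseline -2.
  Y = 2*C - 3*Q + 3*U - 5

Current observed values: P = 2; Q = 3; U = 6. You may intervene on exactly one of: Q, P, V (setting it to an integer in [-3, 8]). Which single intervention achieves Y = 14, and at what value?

Intervening on Q: Y = -3*Q - 43. Reaching 14 requires Q = -19, outside [-3, 8].
Intervening on P: with other inputs at their observed values, Y = 22*P - 96. Solving for 14 gives P = 5, within [-3, 8].
Intervening on V: Y = 8*V - 60. Reaching 14 requires V = 37/4, not an integer.

set P = 5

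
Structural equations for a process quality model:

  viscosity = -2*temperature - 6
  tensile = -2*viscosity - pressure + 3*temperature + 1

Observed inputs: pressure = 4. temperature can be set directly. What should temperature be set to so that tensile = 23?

temperature = 2

Substituting into the tensile equation gives tensile = 7*temperature + 9.
Solve 7*temperature + 9 = 23: temperature = (23 - 9) / 7 = 2.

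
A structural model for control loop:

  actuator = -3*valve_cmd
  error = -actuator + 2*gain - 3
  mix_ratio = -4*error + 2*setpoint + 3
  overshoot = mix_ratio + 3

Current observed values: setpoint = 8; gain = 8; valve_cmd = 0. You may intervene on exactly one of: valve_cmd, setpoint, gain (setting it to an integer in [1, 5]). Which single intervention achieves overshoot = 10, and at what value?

set gain = 3

Intervening on valve_cmd: overshoot = -12*valve_cmd - 30. Reaching 10 requires valve_cmd = -10/3, not an integer.
Intervening on setpoint: overshoot = 2*setpoint - 46. Reaching 10 requires setpoint = 28, outside [1, 5].
Intervening on gain: with other inputs at their observed values, overshoot = -8*gain + 34. Solving for 10 gives gain = 3, within [1, 5].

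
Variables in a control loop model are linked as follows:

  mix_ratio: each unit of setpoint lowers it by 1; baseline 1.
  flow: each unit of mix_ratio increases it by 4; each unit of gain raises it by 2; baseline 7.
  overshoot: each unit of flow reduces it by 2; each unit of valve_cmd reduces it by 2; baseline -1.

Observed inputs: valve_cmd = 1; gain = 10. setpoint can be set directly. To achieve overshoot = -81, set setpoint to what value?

Substituting into the flow equation gives flow = -4*setpoint + 31.
So overshoot = 8*setpoint - 65.
Solve 8*setpoint - 65 = -81: setpoint = (-81 + 65) / 8 = -2.

setpoint = -2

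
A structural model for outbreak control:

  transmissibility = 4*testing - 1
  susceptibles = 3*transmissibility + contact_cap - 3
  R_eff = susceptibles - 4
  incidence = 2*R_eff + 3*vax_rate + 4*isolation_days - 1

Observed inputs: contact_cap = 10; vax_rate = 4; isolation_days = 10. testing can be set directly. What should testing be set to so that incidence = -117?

testing = -7

Substituting into the susceptibles equation gives susceptibles = 12*testing + 4.
So R_eff = 12*testing.
Substituting into the incidence equation gives incidence = 24*testing + 51.
Solve 24*testing + 51 = -117: testing = (-117 - 51) / 24 = -7.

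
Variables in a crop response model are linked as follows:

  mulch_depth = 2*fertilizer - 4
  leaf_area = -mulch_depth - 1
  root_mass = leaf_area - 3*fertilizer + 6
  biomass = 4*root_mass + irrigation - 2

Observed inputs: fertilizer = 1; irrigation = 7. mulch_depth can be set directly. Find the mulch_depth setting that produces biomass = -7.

mulch_depth = 5

Intervening on mulch_depth fixes its value directly, overriding its dependence on fertilizer.
Substituting into the root_mass equation gives root_mass = -mulch_depth + 2.
This gives biomass = -4*mulch_depth + 13.
Solve -4*mulch_depth + 13 = -7: mulch_depth = (-7 - 13) / -4 = 5.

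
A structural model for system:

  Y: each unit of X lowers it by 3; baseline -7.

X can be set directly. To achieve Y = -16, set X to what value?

X = 3

Solve -3*X - 7 = -16: X = (-16 + 7) / -3 = 3.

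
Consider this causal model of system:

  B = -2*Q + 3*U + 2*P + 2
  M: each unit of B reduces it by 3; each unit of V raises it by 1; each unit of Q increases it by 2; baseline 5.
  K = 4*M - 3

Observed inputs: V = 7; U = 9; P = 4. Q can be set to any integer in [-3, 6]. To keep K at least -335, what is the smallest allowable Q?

Q = 2

Substituting into the B equation gives B = -2*Q + 37.
Substituting into the M equation gives M = 8*Q - 99.
Substituting into the K equation gives K = 32*Q - 399.
Require 32*Q - 399 ≥ -335, so Q ≥ 2.
The smallest integer in [-3, 6] satisfying this is 2.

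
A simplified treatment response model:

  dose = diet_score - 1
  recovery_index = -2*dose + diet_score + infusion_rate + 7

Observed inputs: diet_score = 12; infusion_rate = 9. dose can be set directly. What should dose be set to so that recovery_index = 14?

dose = 7

Intervening on dose fixes its value directly, overriding its dependence on diet_score.
Substituting into the recovery_index equation gives recovery_index = -2*dose + 28.
Solve -2*dose + 28 = 14: dose = (14 - 28) / -2 = 7.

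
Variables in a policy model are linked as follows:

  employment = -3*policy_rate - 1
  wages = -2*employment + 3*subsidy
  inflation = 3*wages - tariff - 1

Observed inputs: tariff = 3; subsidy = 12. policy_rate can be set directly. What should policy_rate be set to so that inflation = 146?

policy_rate = 2

Substituting into the wages equation gives wages = 6*policy_rate + 38.
Substituting into the inflation equation gives inflation = 18*policy_rate + 110.
Solve 18*policy_rate + 110 = 146: policy_rate = (146 - 110) / 18 = 2.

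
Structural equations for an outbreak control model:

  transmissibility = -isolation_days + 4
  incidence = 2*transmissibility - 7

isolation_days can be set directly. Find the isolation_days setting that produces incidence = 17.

Substituting into the incidence equation gives incidence = -2*isolation_days + 1.
Solve -2*isolation_days + 1 = 17: isolation_days = (17 - 1) / -2 = -8.

isolation_days = -8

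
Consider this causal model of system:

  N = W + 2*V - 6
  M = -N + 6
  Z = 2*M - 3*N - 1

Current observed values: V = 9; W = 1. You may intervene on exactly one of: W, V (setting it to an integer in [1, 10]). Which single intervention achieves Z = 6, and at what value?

Intervening on W: Z = -5*W - 49. Reaching 6 requires W = -11, outside [1, 10].
Intervening on V: with other inputs at their observed values, Z = -10*V + 36. Solving for 6 gives V = 3, within [1, 10].

set V = 3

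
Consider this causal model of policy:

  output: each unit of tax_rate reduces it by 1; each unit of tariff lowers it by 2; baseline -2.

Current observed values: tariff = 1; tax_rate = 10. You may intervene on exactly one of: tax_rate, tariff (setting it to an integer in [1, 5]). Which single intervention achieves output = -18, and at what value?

set tariff = 3

Intervening on tax_rate: output = -tax_rate - 4. Reaching -18 requires tax_rate = 14, outside [1, 5].
Intervening on tariff: with other inputs at their observed values, output = -2*tariff - 12. Solving for -18 gives tariff = 3, within [1, 5].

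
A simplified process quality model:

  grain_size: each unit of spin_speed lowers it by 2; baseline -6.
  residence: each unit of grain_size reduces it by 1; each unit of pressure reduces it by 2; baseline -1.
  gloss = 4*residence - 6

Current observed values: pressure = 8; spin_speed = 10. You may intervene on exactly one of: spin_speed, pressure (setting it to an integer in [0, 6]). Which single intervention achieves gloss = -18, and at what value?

set spin_speed = 4

Intervening on spin_speed: with other inputs at their observed values, gloss = 8*spin_speed - 50. Solving for -18 gives spin_speed = 4, within [0, 6].
Intervening on pressure: gloss = -8*pressure + 94. Reaching -18 requires pressure = 14, outside [0, 6].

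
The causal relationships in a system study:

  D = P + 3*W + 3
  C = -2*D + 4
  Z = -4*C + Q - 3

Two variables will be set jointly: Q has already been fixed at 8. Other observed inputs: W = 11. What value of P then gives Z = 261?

With Q held at 8:
Substituting into the D equation gives D = P + 36.
C becomes -2*P - 68.
Substituting into the Z equation gives Z = 8*P + 277.
Solve 8*P + 277 = 261: P = (261 - 277) / 8 = -2.

P = -2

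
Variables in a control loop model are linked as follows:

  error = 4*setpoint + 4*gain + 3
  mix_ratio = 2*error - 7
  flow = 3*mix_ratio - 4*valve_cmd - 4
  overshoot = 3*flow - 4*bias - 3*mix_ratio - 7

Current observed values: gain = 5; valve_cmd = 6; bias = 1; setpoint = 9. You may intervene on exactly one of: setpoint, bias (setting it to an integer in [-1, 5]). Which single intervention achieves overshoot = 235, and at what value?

Intervening on setpoint: with other inputs at their observed values, overshoot = 48*setpoint + 139. Solving for 235 gives setpoint = 2, within [-1, 5].
Intervening on bias: overshoot = -4*bias + 575. Reaching 235 requires bias = 85, outside [-1, 5].

set setpoint = 2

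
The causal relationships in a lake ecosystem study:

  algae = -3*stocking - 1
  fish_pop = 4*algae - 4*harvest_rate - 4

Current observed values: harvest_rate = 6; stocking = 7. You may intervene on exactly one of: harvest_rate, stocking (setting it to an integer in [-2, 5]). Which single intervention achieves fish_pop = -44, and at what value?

set stocking = 1

Intervening on harvest_rate: fish_pop = -4*harvest_rate - 92. Reaching -44 requires harvest_rate = -12, outside [-2, 5].
Intervening on stocking: with other inputs at their observed values, fish_pop = -12*stocking - 32. Solving for -44 gives stocking = 1, within [-2, 5].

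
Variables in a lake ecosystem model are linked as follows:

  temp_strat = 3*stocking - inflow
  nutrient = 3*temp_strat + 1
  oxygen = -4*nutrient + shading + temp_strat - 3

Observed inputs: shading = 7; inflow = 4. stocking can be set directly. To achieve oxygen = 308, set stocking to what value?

Substituting into the temp_strat equation gives temp_strat = 3*stocking - 4.
So nutrient = 9*stocking - 11.
Substituting into the oxygen equation gives oxygen = -33*stocking + 44.
Solve -33*stocking + 44 = 308: stocking = (308 - 44) / -33 = -8.

stocking = -8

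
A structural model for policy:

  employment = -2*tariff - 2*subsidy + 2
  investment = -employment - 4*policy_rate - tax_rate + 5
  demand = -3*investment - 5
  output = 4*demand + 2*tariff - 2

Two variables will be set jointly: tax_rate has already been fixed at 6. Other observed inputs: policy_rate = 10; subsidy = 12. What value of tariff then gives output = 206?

With tax_rate held at 6:
Substituting into the employment equation gives employment = -2*tariff - 22.
Substituting into the investment equation gives investment = 2*tariff - 19.
Substituting into the demand equation gives demand = -6*tariff + 52.
output becomes -22*tariff + 206.
Solve -22*tariff + 206 = 206: tariff = (206 - 206) / -22 = 0.

tariff = 0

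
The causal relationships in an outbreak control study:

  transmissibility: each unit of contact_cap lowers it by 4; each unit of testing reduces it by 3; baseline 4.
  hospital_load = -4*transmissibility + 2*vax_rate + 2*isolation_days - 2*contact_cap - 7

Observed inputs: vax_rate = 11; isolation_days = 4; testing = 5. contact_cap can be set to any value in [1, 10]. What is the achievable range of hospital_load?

Substituting into the transmissibility equation gives transmissibility = -4*contact_cap - 11.
hospital_load becomes 14*contact_cap + 67.
Linear in contact_cap, so extremes are at the endpoints: contact_cap = 1 gives hospital_load = 81; contact_cap = 10 gives hospital_load = 207.

81 to 207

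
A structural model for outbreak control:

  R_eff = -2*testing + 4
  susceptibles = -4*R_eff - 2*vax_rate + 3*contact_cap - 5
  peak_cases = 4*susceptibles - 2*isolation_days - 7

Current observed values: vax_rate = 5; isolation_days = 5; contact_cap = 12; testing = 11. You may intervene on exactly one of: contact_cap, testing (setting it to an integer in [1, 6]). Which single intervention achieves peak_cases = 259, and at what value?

Intervening on contact_cap: with other inputs at their observed values, peak_cases = 12*contact_cap + 211. Solving for 259 gives contact_cap = 4, within [1, 6].
Intervening on testing: peak_cases = 32*testing + 3. Reaching 259 requires testing = 8, outside [1, 6].

set contact_cap = 4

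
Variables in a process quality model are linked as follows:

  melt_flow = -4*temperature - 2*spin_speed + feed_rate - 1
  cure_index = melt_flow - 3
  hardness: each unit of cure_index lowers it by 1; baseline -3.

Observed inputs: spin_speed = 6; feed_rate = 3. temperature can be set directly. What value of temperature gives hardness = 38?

temperature = 7

Substituting into the melt_flow equation gives melt_flow = -4*temperature - 10.
This gives cure_index = -4*temperature - 13.
Substituting into the hardness equation gives hardness = 4*temperature + 10.
Solve 4*temperature + 10 = 38: temperature = (38 - 10) / 4 = 7.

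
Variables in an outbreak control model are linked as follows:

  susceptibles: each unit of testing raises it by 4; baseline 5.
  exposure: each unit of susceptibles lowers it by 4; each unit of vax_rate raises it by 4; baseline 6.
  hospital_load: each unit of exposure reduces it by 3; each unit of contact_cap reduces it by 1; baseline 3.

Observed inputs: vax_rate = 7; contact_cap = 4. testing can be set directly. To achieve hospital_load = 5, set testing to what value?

testing = 1

Substituting into the exposure equation gives exposure = -16*testing + 14.
hospital_load becomes 48*testing - 43.
Solve 48*testing - 43 = 5: testing = (5 + 43) / 48 = 1.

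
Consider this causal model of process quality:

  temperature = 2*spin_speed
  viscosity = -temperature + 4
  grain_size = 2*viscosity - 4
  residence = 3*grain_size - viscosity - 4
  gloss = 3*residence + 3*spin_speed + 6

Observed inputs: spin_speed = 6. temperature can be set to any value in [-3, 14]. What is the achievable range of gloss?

-174 to 81

Intervening on temperature fixes its value directly, overriding its dependence on spin_speed.
Substituting into the grain_size equation gives grain_size = -2*temperature + 4.
Substituting into the residence equation gives residence = -5*temperature + 4.
gloss becomes -15*temperature + 36.
Linear in temperature, so extremes are at the endpoints: temperature = -3 gives gloss = 81; temperature = 14 gives gloss = -174.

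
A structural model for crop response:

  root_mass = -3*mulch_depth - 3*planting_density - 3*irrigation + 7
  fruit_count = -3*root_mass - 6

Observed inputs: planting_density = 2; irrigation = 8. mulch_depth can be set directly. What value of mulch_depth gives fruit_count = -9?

mulch_depth = -8

Substituting into the root_mass equation gives root_mass = -3*mulch_depth - 23.
So fruit_count = 9*mulch_depth + 63.
Solve 9*mulch_depth + 63 = -9: mulch_depth = (-9 - 63) / 9 = -8.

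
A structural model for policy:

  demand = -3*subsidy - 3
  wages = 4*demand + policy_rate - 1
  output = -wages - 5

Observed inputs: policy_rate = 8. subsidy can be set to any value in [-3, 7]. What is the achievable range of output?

Substituting into the wages equation gives wages = -12*subsidy - 5.
Substituting into the output equation gives output = 12*subsidy.
Linear in subsidy, so extremes are at the endpoints: subsidy = -3 gives output = -36; subsidy = 7 gives output = 84.

-36 to 84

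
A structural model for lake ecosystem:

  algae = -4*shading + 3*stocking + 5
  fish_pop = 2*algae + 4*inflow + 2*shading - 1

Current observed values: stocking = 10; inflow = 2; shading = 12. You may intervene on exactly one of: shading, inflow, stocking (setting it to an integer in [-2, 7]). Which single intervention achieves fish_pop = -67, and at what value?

Intervening on shading: fish_pop = -6*shading + 77. Reaching -67 requires shading = 24, outside [-2, 7].
Intervening on inflow: fish_pop = 4*inflow - 3. Reaching -67 requires inflow = -16, outside [-2, 7].
Intervening on stocking: with other inputs at their observed values, fish_pop = 6*stocking - 55. Solving for -67 gives stocking = -2, within [-2, 7].

set stocking = -2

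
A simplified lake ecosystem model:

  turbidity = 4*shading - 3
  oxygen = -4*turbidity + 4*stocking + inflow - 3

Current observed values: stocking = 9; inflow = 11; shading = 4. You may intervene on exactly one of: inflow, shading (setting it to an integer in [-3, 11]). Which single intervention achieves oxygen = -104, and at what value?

Intervening on inflow: oxygen = inflow - 19. Reaching -104 requires inflow = -85, outside [-3, 11].
Intervening on shading: with other inputs at their observed values, oxygen = -16*shading + 56. Solving for -104 gives shading = 10, within [-3, 11].

set shading = 10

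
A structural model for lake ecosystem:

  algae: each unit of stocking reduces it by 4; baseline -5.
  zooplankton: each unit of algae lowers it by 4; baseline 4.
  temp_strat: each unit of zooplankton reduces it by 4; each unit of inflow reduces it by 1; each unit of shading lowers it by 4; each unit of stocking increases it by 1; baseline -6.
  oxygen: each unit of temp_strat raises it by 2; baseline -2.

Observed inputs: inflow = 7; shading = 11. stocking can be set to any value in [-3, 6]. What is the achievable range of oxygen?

-1064 to 70

Substituting into the zooplankton equation gives zooplankton = 16*stocking + 24.
temp_strat becomes -63*stocking - 153.
Substituting into the oxygen equation gives oxygen = -126*stocking - 308.
Linear in stocking, so extremes are at the endpoints: stocking = -3 gives oxygen = 70; stocking = 6 gives oxygen = -1064.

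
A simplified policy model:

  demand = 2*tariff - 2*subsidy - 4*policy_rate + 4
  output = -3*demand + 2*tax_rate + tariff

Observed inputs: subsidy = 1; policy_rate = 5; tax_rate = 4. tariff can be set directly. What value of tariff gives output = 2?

Substituting into the demand equation gives demand = 2*tariff - 18.
output becomes -5*tariff + 62.
Solve -5*tariff + 62 = 2: tariff = (2 - 62) / -5 = 12.

tariff = 12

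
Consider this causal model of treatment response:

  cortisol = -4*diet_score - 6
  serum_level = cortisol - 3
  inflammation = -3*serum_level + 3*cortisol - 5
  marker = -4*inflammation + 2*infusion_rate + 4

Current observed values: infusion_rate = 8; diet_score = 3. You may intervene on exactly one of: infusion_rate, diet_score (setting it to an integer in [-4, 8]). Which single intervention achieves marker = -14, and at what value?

Intervening on infusion_rate: with other inputs at their observed values, marker = 2*infusion_rate - 12. Solving for -14 gives infusion_rate = -1, within [-4, 8].
Intervening on diet_score: the paths from diet_score to marker cancel (net effect zero), leaving marker = 4; -14 is unreachable this way.

set infusion_rate = -1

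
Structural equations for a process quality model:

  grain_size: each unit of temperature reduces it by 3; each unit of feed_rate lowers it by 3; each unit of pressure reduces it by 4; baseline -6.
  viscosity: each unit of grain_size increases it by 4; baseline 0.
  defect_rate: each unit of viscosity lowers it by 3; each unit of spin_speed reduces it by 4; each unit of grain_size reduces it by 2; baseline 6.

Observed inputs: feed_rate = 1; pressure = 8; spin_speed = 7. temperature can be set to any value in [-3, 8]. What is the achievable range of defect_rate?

Substituting into the grain_size equation gives grain_size = -3*temperature - 41.
viscosity becomes -12*temperature - 164.
Substituting into the defect_rate equation gives defect_rate = 42*temperature + 552.
Linear in temperature, so extremes are at the endpoints: temperature = -3 gives defect_rate = 426; temperature = 8 gives defect_rate = 888.

426 to 888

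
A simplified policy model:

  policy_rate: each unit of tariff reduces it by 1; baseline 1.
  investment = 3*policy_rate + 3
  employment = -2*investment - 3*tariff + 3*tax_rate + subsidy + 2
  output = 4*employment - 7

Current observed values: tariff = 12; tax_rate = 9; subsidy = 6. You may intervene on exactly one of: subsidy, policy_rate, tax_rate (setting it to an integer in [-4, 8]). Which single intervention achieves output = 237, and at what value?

set subsidy = 8

Intervening on subsidy: with other inputs at their observed values, output = 4*subsidy + 205. Solving for 237 gives subsidy = 8, within [-4, 8].
Intervening on policy_rate: output = -24*policy_rate - 35. Reaching 237 requires policy_rate = -34/3, not an integer.
Intervening on tax_rate: output = 12*tax_rate + 121. Reaching 237 requires tax_rate = 29/3, not an integer.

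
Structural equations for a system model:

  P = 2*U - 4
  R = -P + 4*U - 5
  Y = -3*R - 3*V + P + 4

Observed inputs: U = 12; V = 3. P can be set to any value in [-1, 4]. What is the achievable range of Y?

Intervening on P fixes its value directly, overriding its dependence on U.
Substituting into the R equation gives R = -P + 43.
Substituting into the Y equation gives Y = 4*P - 134.
Linear in P, so extremes are at the endpoints: P = -1 gives Y = -138; P = 4 gives Y = -118.

-138 to -118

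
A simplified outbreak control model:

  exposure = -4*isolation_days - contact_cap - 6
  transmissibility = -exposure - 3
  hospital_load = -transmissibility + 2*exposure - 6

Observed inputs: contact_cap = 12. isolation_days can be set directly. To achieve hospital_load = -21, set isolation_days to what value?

isolation_days = -3

Substituting into the exposure equation gives exposure = -4*isolation_days - 18.
transmissibility becomes 4*isolation_days + 15.
So hospital_load = -12*isolation_days - 57.
Solve -12*isolation_days - 57 = -21: isolation_days = (-21 + 57) / -12 = -3.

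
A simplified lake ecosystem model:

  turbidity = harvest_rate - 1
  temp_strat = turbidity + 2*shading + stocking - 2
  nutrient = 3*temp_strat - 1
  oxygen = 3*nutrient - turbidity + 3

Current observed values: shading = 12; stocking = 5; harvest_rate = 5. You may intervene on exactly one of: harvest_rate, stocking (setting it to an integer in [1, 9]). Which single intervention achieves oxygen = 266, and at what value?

set stocking = 4

Intervening on harvest_rate: oxygen = 8*harvest_rate + 235. Reaching 266 requires harvest_rate = 31/8, not an integer.
Intervening on stocking: with other inputs at their observed values, oxygen = 9*stocking + 230. Solving for 266 gives stocking = 4, within [1, 9].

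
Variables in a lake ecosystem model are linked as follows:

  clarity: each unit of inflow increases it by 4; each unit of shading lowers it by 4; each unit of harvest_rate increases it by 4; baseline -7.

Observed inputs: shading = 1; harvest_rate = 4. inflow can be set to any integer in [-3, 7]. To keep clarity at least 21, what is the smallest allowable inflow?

inflow = 4

Substituting into the clarity equation gives clarity = 4*inflow + 5.
Require 4*inflow + 5 ≥ 21, so inflow ≥ 4.
The smallest integer in [-3, 7] satisfying this is 4.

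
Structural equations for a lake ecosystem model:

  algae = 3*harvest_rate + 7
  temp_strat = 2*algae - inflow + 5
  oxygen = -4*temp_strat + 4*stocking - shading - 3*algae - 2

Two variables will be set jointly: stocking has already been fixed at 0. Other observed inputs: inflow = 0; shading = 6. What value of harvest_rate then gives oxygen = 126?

harvest_rate = -7

With stocking held at 0:
Substituting into the temp_strat equation gives temp_strat = 6*harvest_rate + 19.
Substituting into the oxygen equation gives oxygen = -33*harvest_rate - 105.
Solve -33*harvest_rate - 105 = 126: harvest_rate = (126 + 105) / -33 = -7.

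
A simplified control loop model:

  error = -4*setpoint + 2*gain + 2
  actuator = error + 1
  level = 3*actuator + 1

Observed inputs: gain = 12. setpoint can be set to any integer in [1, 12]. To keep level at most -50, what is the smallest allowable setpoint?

setpoint = 11

Substituting into the error equation gives error = -4*setpoint + 26.
So actuator = -4*setpoint + 27.
Substituting into the level equation gives level = -12*setpoint + 82.
Require -12*setpoint + 82 ≤ -50, so setpoint ≥ 11.
The smallest integer in [1, 12] satisfying this is 11.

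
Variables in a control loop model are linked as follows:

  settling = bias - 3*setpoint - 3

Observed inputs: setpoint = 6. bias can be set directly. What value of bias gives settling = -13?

bias = 8

Substituting into the settling equation gives settling = bias - 21.
Solve bias - 21 = -13: bias = (-13 + 21) / 1 = 8.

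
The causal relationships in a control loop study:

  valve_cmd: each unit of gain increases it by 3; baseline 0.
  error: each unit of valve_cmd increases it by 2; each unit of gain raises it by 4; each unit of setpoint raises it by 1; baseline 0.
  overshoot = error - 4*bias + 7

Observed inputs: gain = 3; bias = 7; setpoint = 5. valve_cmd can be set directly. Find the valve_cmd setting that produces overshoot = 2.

valve_cmd = 3

Intervening on valve_cmd fixes its value directly, overriding its dependence on gain.
Substituting into the error equation gives error = 2*valve_cmd + 17.
Substituting into the overshoot equation gives overshoot = 2*valve_cmd - 4.
Solve 2*valve_cmd - 4 = 2: valve_cmd = (2 + 4) / 2 = 3.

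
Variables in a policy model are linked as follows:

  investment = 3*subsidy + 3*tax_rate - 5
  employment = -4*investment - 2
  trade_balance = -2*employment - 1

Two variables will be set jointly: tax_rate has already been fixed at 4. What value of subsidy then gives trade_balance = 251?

With tax_rate held at 4:
Substituting into the investment equation gives investment = 3*subsidy + 7.
So employment = -12*subsidy - 30.
trade_balance becomes 24*subsidy + 59.
Solve 24*subsidy + 59 = 251: subsidy = (251 - 59) / 24 = 8.

subsidy = 8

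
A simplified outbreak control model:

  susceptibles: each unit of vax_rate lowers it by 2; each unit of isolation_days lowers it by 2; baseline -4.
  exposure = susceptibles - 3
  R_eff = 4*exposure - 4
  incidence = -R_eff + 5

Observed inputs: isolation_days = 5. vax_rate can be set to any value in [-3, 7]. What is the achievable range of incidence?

Substituting into the susceptibles equation gives susceptibles = -2*vax_rate - 14.
Substituting into the exposure equation gives exposure = -2*vax_rate - 17.
Substituting into the R_eff equation gives R_eff = -8*vax_rate - 72.
incidence becomes 8*vax_rate + 77.
Linear in vax_rate, so extremes are at the endpoints: vax_rate = -3 gives incidence = 53; vax_rate = 7 gives incidence = 133.

53 to 133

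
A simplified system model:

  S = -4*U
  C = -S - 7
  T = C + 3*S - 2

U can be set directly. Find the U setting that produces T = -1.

U = -1

Substituting into the C equation gives C = 4*U - 7.
Substituting into the T equation gives T = -8*U - 9.
Solve -8*U - 9 = -1: U = (-1 + 9) / -8 = -1.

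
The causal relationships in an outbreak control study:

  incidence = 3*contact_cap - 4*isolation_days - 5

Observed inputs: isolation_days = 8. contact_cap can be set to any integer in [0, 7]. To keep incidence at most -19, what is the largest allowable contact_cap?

contact_cap = 6

Substituting into the incidence equation gives incidence = 3*contact_cap - 37.
Require 3*contact_cap - 37 ≤ -19, so contact_cap ≤ 6.
The largest integer in [0, 7] satisfying this is 6.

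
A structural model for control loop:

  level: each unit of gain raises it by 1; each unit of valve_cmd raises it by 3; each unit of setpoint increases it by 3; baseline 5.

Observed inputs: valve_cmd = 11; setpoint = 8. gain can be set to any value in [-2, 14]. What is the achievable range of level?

Substituting into the level equation gives level = gain + 62.
Linear in gain, so extremes are at the endpoints: gain = -2 gives level = 60; gain = 14 gives level = 76.

60 to 76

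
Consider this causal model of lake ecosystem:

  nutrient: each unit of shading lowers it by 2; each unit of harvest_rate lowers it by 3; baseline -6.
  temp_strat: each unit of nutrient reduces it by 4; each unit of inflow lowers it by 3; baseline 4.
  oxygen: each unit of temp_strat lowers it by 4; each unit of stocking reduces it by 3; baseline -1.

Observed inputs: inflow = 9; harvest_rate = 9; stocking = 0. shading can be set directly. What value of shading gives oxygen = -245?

Substituting into the nutrient equation gives nutrient = -2*shading - 33.
temp_strat becomes 8*shading + 109.
oxygen becomes -32*shading - 437.
Solve -32*shading - 437 = -245: shading = (-245 + 437) / -32 = -6.

shading = -6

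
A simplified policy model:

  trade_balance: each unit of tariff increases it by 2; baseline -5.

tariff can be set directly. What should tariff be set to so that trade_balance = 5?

tariff = 5

Solve 2*tariff - 5 = 5: tariff = (5 + 5) / 2 = 5.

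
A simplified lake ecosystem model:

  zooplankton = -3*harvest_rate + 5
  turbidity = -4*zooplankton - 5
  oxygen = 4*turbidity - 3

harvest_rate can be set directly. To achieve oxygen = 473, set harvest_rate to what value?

Substituting into the turbidity equation gives turbidity = 12*harvest_rate - 25.
Substituting into the oxygen equation gives oxygen = 48*harvest_rate - 103.
Solve 48*harvest_rate - 103 = 473: harvest_rate = (473 + 103) / 48 = 12.

harvest_rate = 12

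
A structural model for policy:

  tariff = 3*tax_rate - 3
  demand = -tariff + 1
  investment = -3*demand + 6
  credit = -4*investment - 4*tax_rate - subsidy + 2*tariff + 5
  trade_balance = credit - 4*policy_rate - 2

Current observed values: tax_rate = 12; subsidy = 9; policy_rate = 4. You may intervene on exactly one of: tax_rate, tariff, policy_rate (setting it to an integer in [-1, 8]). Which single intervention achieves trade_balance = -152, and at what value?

Intervening on tax_rate: trade_balance = -34*tax_rate - 4. Reaching -152 requires tax_rate = 74/17, not an integer.
Intervening on tariff: with other inputs at their observed values, trade_balance = -10*tariff - 82. Solving for -152 gives tariff = 7, within [-1, 8].
Intervening on policy_rate: trade_balance = -4*policy_rate - 396. Reaching -152 requires policy_rate = -61, outside [-1, 8].

set tariff = 7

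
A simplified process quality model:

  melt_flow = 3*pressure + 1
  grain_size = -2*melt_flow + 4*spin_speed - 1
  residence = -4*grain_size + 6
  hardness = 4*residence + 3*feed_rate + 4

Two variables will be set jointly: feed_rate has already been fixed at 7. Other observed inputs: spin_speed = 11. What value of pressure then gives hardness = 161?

With feed_rate held at 7:
Substituting into the grain_size equation gives grain_size = -6*pressure + 41.
So residence = 24*pressure - 158.
Substituting into the hardness equation gives hardness = 96*pressure - 607.
Solve 96*pressure - 607 = 161: pressure = (161 + 607) / 96 = 8.

pressure = 8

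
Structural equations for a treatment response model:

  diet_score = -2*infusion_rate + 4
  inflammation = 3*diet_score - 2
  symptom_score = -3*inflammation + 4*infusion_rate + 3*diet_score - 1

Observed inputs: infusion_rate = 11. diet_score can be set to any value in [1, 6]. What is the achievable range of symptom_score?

Intervening on diet_score fixes its value directly, overriding its dependence on infusion_rate.
Substituting into the symptom_score equation gives symptom_score = -6*diet_score + 49.
Linear in diet_score, so extremes are at the endpoints: diet_score = 1 gives symptom_score = 43; diet_score = 6 gives symptom_score = 13.

13 to 43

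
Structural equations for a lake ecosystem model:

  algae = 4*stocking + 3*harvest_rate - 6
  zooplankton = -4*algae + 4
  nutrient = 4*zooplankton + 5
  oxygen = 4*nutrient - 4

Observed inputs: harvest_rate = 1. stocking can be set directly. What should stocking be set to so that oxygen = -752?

stocking = 4

Substituting into the algae equation gives algae = 4*stocking - 3.
So zooplankton = -16*stocking + 16.
Substituting into the nutrient equation gives nutrient = -64*stocking + 69.
So oxygen = -256*stocking + 272.
Solve -256*stocking + 272 = -752: stocking = (-752 - 272) / -256 = 4.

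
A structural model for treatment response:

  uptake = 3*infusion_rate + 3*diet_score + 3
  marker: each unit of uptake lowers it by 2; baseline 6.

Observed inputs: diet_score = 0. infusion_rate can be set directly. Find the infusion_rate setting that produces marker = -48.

infusion_rate = 8

Substituting into the uptake equation gives uptake = 3*infusion_rate + 3.
Substituting into the marker equation gives marker = -6*infusion_rate.
Solve -6*infusion_rate = -48: infusion_rate = -48 / -6 = 8.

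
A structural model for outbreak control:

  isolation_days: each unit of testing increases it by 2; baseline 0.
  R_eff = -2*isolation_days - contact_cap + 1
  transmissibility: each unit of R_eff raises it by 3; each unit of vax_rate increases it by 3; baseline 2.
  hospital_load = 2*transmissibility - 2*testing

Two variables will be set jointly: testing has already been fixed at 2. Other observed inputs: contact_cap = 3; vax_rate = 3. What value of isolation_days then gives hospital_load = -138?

isolation_days = 12

With testing held at 2:
Intervening on isolation_days fixes its value directly, overriding its dependence on testing.
Substituting into the R_eff equation gives R_eff = -2*isolation_days - 2.
This gives transmissibility = -6*isolation_days + 5.
hospital_load becomes -12*isolation_days + 6.
Solve -12*isolation_days + 6 = -138: isolation_days = (-138 - 6) / -12 = 12.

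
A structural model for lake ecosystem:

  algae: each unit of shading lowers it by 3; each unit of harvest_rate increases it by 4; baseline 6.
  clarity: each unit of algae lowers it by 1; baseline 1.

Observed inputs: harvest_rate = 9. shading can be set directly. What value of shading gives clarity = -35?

shading = 2

Substituting into the algae equation gives algae = -3*shading + 42.
So clarity = 3*shading - 41.
Solve 3*shading - 41 = -35: shading = (-35 + 41) / 3 = 2.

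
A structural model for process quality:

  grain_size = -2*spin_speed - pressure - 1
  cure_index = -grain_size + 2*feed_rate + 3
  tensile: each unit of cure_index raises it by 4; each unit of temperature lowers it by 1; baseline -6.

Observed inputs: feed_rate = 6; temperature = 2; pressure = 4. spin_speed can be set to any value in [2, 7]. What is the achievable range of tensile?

88 to 128

Substituting into the grain_size equation gives grain_size = -2*spin_speed - 5.
Substituting into the cure_index equation gives cure_index = 2*spin_speed + 20.
Substituting into the tensile equation gives tensile = 8*spin_speed + 72.
Linear in spin_speed, so extremes are at the endpoints: spin_speed = 2 gives tensile = 88; spin_speed = 7 gives tensile = 128.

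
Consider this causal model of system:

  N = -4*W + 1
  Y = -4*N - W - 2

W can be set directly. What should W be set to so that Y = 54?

Substituting into the Y equation gives Y = 15*W - 6.
Solve 15*W - 6 = 54: W = (54 + 6) / 15 = 4.

W = 4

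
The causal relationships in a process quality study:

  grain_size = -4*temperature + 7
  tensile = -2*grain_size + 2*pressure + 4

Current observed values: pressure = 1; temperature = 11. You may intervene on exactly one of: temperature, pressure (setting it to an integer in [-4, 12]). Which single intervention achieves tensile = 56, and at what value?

set temperature = 8

Intervening on temperature: with other inputs at their observed values, tensile = 8*temperature - 8. Solving for 56 gives temperature = 8, within [-4, 12].
Intervening on pressure: tensile = 2*pressure + 78. Reaching 56 requires pressure = -11, outside [-4, 12].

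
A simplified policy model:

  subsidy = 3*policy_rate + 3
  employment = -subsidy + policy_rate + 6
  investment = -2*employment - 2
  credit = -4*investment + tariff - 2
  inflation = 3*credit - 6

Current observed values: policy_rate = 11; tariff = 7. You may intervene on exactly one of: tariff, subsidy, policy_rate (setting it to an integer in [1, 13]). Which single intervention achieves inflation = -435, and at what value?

Intervening on tariff: with other inputs at their observed values, inflation = 3*tariff - 444. Solving for -435 gives tariff = 3, within [1, 13].
Intervening on subsidy: inflation = -24*subsidy + 441. Reaching -435 requires subsidy = 73/2, not an integer.
Intervening on policy_rate: inflation = -48*policy_rate + 105. Reaching -435 requires policy_rate = 45/4, not an integer.

set tariff = 3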